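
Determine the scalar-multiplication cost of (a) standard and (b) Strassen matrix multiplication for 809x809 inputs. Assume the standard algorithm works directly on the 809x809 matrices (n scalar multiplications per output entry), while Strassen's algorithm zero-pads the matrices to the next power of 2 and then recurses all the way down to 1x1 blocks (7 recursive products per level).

Matrix multiplication for 809x809 matrices:

Strassen's algorithm requires power-of-2 dimensions. Pad 809x809 to 1024x1024 (next power of 2).

Standard algorithm: 809^3 = 529475129 multiplications
Strassen's algorithm: 7^(log2(1024)) = 7^10 = 282475249 multiplications
Savings: 529475129 - 282475249 = 246999880 multiplications

Standard: 529475129 multiplications (809^3). Strassen: 282475249 multiplications (7^10, after padding to 1024x1024). Strassen reduces 8 recursive multiplications to 7 at each level.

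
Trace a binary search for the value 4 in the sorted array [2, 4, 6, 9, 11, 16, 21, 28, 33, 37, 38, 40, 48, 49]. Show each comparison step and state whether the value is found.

Binary search for 4 in [2, 4, 6, 9, 11, 16, 21, 28, 33, 37, 38, 40, 48, 49]:

lo=0, hi=13, mid=6, arr[mid]=21 -> 21 > 4, search left half
lo=0, hi=5, mid=2, arr[mid]=6 -> 6 > 4, search left half
lo=0, hi=1, mid=0, arr[mid]=2 -> 2 < 4, search right half
lo=1, hi=1, mid=1, arr[mid]=4 -> Found target at index 1!

Binary search finds 4 at index 1 after 4 comparisons. The search repeatedly halves the search space by comparing with the middle element.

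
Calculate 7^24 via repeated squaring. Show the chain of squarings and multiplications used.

Computing 7^24 by squaring (build up from 7^1; each line after the first costs one multiplication):

7^1 = 7
7^2 = (7^1)^2 = 7^2 = 49
7^3 = 7 * 7^2 = 7 * 49 = 343
7^6 = (7^3)^2 = 343^2 = 117649
7^12 = (7^6)^2 = 117649^2 = 13841287201
7^24 = (7^12)^2 = 13841287201^2 = 191581231380566414401

Result: 191581231380566414401
Multiplications needed: 5 (5 lines after 7^1)

7^24 = 191581231380566414401. Using exponentiation by squaring, this requires 5 multiplications. The key idea: if the exponent is even, square the half-power; if odd, multiply by the base once.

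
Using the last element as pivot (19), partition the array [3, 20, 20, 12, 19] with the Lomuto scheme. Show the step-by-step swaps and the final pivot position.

Lomuto partition with pivot = 19:

Initial array: [3, 20, 20, 12, 19]

arr[0]=3 <= 19: swap with position 0, array becomes [3, 20, 20, 12, 19]
arr[1]=20 > 19: no swap
arr[2]=20 > 19: no swap
arr[3]=12 <= 19: swap with position 1, array becomes [3, 12, 20, 20, 19]

Place pivot at position 2: [3, 12, 19, 20, 20]
Pivot position: 2

After partitioning with pivot 19, the array becomes [3, 12, 19, 20, 20]. The pivot is placed at index 2. All elements to the left of the pivot are <= 19, and all elements to the right are > 19.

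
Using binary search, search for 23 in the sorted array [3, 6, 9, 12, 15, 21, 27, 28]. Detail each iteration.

Binary search for 23 in [3, 6, 9, 12, 15, 21, 27, 28]:

lo=0, hi=7, mid=3, arr[mid]=12 -> 12 < 23, search right half
lo=4, hi=7, mid=5, arr[mid]=21 -> 21 < 23, search right half
lo=6, hi=7, mid=6, arr[mid]=27 -> 27 > 23, search left half
lo=6 > hi=5, target 23 not found

Binary search determines that 23 is not in the array after 3 comparisons. The search space was exhausted without finding the target.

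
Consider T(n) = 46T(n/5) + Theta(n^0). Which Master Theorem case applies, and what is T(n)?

Master Theorem for T(n) = 46T(n/5) + O(n^0):

a = 46, b = 5, c = 0
log_b(a) = log_5(46) = 2.3789

Case 1: c = 0 < log_5(46) = 2.3789
T(n) = O(n^(log_5 46))

For T(n) = 46T(n/5) + O(n^0): log_5(46) = 2.3789. This is Case 1 of the Master Theorem (c < log_b(a), work dominated by leaves), giving O(n^(log_5 46)).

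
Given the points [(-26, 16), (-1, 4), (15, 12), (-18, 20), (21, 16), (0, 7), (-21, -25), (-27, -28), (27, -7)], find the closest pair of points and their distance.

Computing all pairwise distances among 9 points:

d((-26, 16), (-1, 4)) = 27.7308
d((-26, 16), (15, 12)) = 41.1947
d((-26, 16), (-18, 20)) = 8.9443
d((-26, 16), (21, 16)) = 47.0
d((-26, 16), (0, 7)) = 27.5136
d((-26, 16), (-21, -25)) = 41.3038
d((-26, 16), (-27, -28)) = 44.0114
d((-26, 16), (27, -7)) = 57.7754
d((-1, 4), (15, 12)) = 17.8885
d((-1, 4), (-18, 20)) = 23.3452
d((-1, 4), (21, 16)) = 25.0599
d((-1, 4), (0, 7)) = 3.1623 <-- minimum
d((-1, 4), (-21, -25)) = 35.2278
d((-1, 4), (-27, -28)) = 41.2311
d((-1, 4), (27, -7)) = 30.0832
d((15, 12), (-18, 20)) = 33.9559
d((15, 12), (21, 16)) = 7.2111
d((15, 12), (0, 7)) = 15.8114
d((15, 12), (-21, -25)) = 51.6236
d((15, 12), (-27, -28)) = 58.0
d((15, 12), (27, -7)) = 22.4722
d((-18, 20), (21, 16)) = 39.2046
d((-18, 20), (0, 7)) = 22.2036
d((-18, 20), (-21, -25)) = 45.0999
d((-18, 20), (-27, -28)) = 48.8365
d((-18, 20), (27, -7)) = 52.4786
d((21, 16), (0, 7)) = 22.8473
d((21, 16), (-21, -25)) = 58.6941
d((21, 16), (-27, -28)) = 65.1153
d((21, 16), (27, -7)) = 23.7697
d((0, 7), (-21, -25)) = 38.2753
d((0, 7), (-27, -28)) = 44.2041
d((0, 7), (27, -7)) = 30.4138
d((-21, -25), (-27, -28)) = 6.7082
d((-21, -25), (27, -7)) = 51.264
d((-27, -28), (27, -7)) = 57.9396

Closest pair: (-1, 4) and (0, 7) with distance 3.1623

The closest pair is (-1, 4) and (0, 7) with Euclidean distance 3.1623. For 9 points, brute-force pairwise comparison is shown above. For large n, the divide-and-conquer algorithm (sort by x, recurse on halves, check the dividing strip) achieves O(n log n).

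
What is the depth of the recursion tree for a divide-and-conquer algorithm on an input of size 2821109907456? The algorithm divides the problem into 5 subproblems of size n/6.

For divide and conquer with division factor 6:

Problem sizes at each level:
Level 0: 2821109907456
Level 1: 470184984576
Level 2: 78364164096
Level 3: 13060694016
Level 4: 2176782336
Level 5: 362797056
Level 6: 60466176
Level 7: 10077696
Level 8: 1679616
Level 9: 279936
Level 10: 46656
Level 11: 7776
Level 12: 1296
Level 13: 216
Level 14: 36
Level 15: 6
Level 16: 1

The root is level 0 and the size-1 base case is level 16 (the tree spans levels 0 through 16, i.e. 17 levels counting the root), so the depth is the number of divisions: log_6(2821109907456) = 16

The recursion tree depth is log_6(2821109907456) = 16. At each level, the problem size is divided by 6, so it takes 16 divisions to reduce to a base case of size 1. The algorithm makes 5 recursive calls at each level.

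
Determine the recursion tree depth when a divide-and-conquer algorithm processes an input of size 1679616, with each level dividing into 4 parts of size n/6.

For divide and conquer with division factor 6:

Problem sizes at each level:
Level 0: 1679616
Level 1: 279936
Level 2: 46656
Level 3: 7776
Level 4: 1296
Level 5: 216
Level 6: 36
Level 7: 6
Level 8: 1

The root is level 0 and the size-1 base case is level 8 (the tree spans levels 0 through 8, i.e. 9 levels counting the root), so the depth is the number of divisions: log_6(1679616) = 8

The recursion tree depth is log_6(1679616) = 8. At each level, the problem size is divided by 6, so it takes 8 divisions to reduce to a base case of size 1. The algorithm makes 4 recursive calls at each level.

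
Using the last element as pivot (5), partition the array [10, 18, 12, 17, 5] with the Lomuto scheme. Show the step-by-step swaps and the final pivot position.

Lomuto partition with pivot = 5:

Initial array: [10, 18, 12, 17, 5]

arr[0]=10 > 5: no swap
arr[1]=18 > 5: no swap
arr[2]=12 > 5: no swap
arr[3]=17 > 5: no swap

Place pivot at position 0: [5, 18, 12, 17, 10]
Pivot position: 0

After partitioning with pivot 5, the array becomes [5, 18, 12, 17, 10]. The pivot is placed at index 0. All elements to the left of the pivot are <= 5, and all elements to the right are > 5.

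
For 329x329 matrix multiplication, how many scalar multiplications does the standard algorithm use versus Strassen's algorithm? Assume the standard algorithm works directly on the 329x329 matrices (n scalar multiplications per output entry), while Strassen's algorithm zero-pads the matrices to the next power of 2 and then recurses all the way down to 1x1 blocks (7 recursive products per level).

Matrix multiplication for 329x329 matrices:

Strassen's algorithm requires power-of-2 dimensions. Pad 329x329 to 512x512 (next power of 2).

Standard algorithm: 329^3 = 35611289 multiplications
Strassen's algorithm: 7^(log2(512)) = 7^9 = 40353607 multiplications
Difference: 35611289 - 40353607 = -4742318 (Strassen uses MORE here due to padding overhead — for small or just-over-power-of-2 n, padding can outweigh the per-level savings)

Standard: 35611289 multiplications (329^3). Strassen: 40353607 multiplications (7^9, after padding to 512x512). Strassen reduces 8 recursive multiplications to 7 at each level.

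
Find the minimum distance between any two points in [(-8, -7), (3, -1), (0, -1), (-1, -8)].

Computing all pairwise distances among 4 points:

d((-8, -7), (3, -1)) = 12.53
d((-8, -7), (0, -1)) = 10.0
d((-8, -7), (-1, -8)) = 7.0711
d((3, -1), (0, -1)) = 3.0 <-- minimum
d((3, -1), (-1, -8)) = 8.0623
d((0, -1), (-1, -8)) = 7.0711

Closest pair: (3, -1) and (0, -1) with distance 3.0

The closest pair is (3, -1) and (0, -1) with Euclidean distance 3.0. For 4 points, brute-force pairwise comparison is shown above. For large n, the divide-and-conquer algorithm (sort by x, recurse on halves, check the dividing strip) achieves O(n log n).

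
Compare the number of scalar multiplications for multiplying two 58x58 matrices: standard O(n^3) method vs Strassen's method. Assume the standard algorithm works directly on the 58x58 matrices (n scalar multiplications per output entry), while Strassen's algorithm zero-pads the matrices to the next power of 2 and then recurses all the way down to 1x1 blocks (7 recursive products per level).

Matrix multiplication for 58x58 matrices:

Strassen's algorithm requires power-of-2 dimensions. Pad 58x58 to 64x64 (next power of 2).

Standard algorithm: 58^3 = 195112 multiplications
Strassen's algorithm: 7^(log2(64)) = 7^6 = 117649 multiplications
Savings: 195112 - 117649 = 77463 multiplications

Standard: 195112 multiplications (58^3). Strassen: 117649 multiplications (7^6, after padding to 64x64). Strassen reduces 8 recursive multiplications to 7 at each level.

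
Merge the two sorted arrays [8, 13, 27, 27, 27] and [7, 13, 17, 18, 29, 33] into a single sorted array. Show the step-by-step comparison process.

Merging process:

Compare 8 vs 7: take 7 from right. Merged: [7]
Compare 8 vs 13: take 8 from left. Merged: [7, 8]
Compare 13 vs 13: take 13 from left. Merged: [7, 8, 13]
Compare 27 vs 13: take 13 from right. Merged: [7, 8, 13, 13]
Compare 27 vs 17: take 17 from right. Merged: [7, 8, 13, 13, 17]
Compare 27 vs 18: take 18 from right. Merged: [7, 8, 13, 13, 17, 18]
Compare 27 vs 29: take 27 from left. Merged: [7, 8, 13, 13, 17, 18, 27]
Compare 27 vs 29: take 27 from left. Merged: [7, 8, 13, 13, 17, 18, 27, 27]
Compare 27 vs 29: take 27 from left. Merged: [7, 8, 13, 13, 17, 18, 27, 27, 27]
Append remaining from right: [29, 33]. Merged: [7, 8, 13, 13, 17, 18, 27, 27, 27, 29, 33]

Final merged array: [7, 8, 13, 13, 17, 18, 27, 27, 27, 29, 33]
Total comparisons: 9

The merged array is [7, 8, 13, 13, 17, 18, 27, 27, 27, 29, 33], requiring 9 comparisons. The merge step runs in O(n) time where n is the total number of elements.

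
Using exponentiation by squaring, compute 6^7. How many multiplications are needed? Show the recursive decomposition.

Computing 6^7 by squaring (build up from 6^1; each line after the first costs one multiplication):

6^1 = 6
6^2 = (6^1)^2 = 6^2 = 36
6^3 = 6 * 6^2 = 6 * 36 = 216
6^6 = (6^3)^2 = 216^2 = 46656
6^7 = 6 * 6^6 = 6 * 46656 = 279936

Result: 279936
Multiplications needed: 4 (4 lines after 6^1)

6^7 = 279936. Using exponentiation by squaring, this requires 4 multiplications. The key idea: if the exponent is even, square the half-power; if odd, multiply by the base once.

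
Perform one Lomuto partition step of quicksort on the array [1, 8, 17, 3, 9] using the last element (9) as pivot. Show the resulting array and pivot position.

Lomuto partition with pivot = 9:

Initial array: [1, 8, 17, 3, 9]

arr[0]=1 <= 9: swap with position 0, array becomes [1, 8, 17, 3, 9]
arr[1]=8 <= 9: swap with position 1, array becomes [1, 8, 17, 3, 9]
arr[2]=17 > 9: no swap
arr[3]=3 <= 9: swap with position 2, array becomes [1, 8, 3, 17, 9]

Place pivot at position 3: [1, 8, 3, 9, 17]
Pivot position: 3

After partitioning with pivot 9, the array becomes [1, 8, 3, 9, 17]. The pivot is placed at index 3. All elements to the left of the pivot are <= 9, and all elements to the right are > 9.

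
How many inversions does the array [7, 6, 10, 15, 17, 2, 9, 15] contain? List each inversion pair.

Finding inversions in [7, 6, 10, 15, 17, 2, 9, 15]:

(0, 1): arr[0]=7 > arr[1]=6
(0, 5): arr[0]=7 > arr[5]=2
(1, 5): arr[1]=6 > arr[5]=2
(2, 5): arr[2]=10 > arr[5]=2
(2, 6): arr[2]=10 > arr[6]=9
(3, 5): arr[3]=15 > arr[5]=2
(3, 6): arr[3]=15 > arr[6]=9
(4, 5): arr[4]=17 > arr[5]=2
(4, 6): arr[4]=17 > arr[6]=9
(4, 7): arr[4]=17 > arr[7]=15

Total inversions: 10

The array has 10 inversion(s): (0,1), (0,5), (1,5), (2,5), (2,6), (3,5), (3,6), (4,5), (4,6), (4,7). Each pair (i,j) satisfies i < j and arr[i] > arr[j].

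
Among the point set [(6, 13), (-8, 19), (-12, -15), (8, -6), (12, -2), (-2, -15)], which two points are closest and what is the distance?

Computing all pairwise distances among 6 points:

d((6, 13), (-8, 19)) = 15.2315
d((6, 13), (-12, -15)) = 33.2866
d((6, 13), (8, -6)) = 19.105
d((6, 13), (12, -2)) = 16.1555
d((6, 13), (-2, -15)) = 29.1204
d((-8, 19), (-12, -15)) = 34.2345
d((-8, 19), (8, -6)) = 29.6816
d((-8, 19), (12, -2)) = 29.0
d((-8, 19), (-2, -15)) = 34.5254
d((-12, -15), (8, -6)) = 21.9317
d((-12, -15), (12, -2)) = 27.2947
d((-12, -15), (-2, -15)) = 10.0
d((8, -6), (12, -2)) = 5.6569 <-- minimum
d((8, -6), (-2, -15)) = 13.4536
d((12, -2), (-2, -15)) = 19.105

Closest pair: (8, -6) and (12, -2) with distance 5.6569

The closest pair is (8, -6) and (12, -2) with Euclidean distance 5.6569. For 6 points, brute-force pairwise comparison is shown above. For large n, the divide-and-conquer algorithm (sort by x, recurse on halves, check the dividing strip) achieves O(n log n).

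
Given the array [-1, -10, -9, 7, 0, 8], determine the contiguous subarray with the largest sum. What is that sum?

Using Kadane's algorithm on [-1, -10, -9, 7, 0, 8]:

Scanning through the array:
Position 1 (value -10): max_ending_here = -10, max_so_far = -1
Position 2 (value -9): max_ending_here = -9, max_so_far = -1
Position 3 (value 7): max_ending_here = 7, max_so_far = 7
Position 4 (value 0): max_ending_here = 7, max_so_far = 7
Position 5 (value 8): max_ending_here = 15, max_so_far = 15

Maximum subarray: [7, 0, 8]
Maximum sum: 15

The maximum subarray is [7, 0, 8] with sum 15. This subarray runs from index 3 to index 5.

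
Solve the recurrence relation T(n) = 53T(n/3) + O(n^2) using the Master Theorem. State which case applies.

Master Theorem for T(n) = 53T(n/3) + O(n^2):

a = 53, b = 3, c = 2
log_b(a) = log_3(53) = 3.6139

Case 1: c = 2 < log_3(53) = 3.6139
T(n) = O(n^(log_3 53))

For T(n) = 53T(n/3) + O(n^2): log_3(53) = 3.6139. This is Case 1 of the Master Theorem (c < log_b(a), work dominated by leaves), giving O(n^(log_3 53)).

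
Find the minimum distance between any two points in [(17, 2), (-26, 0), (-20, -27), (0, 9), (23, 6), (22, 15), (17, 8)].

Computing all pairwise distances among 7 points:

d((17, 2), (-26, 0)) = 43.0465
d((17, 2), (-20, -27)) = 47.0106
d((17, 2), (0, 9)) = 18.3848
d((17, 2), (23, 6)) = 7.2111
d((17, 2), (22, 15)) = 13.9284
d((17, 2), (17, 8)) = 6.0 <-- minimum
d((-26, 0), (-20, -27)) = 27.6586
d((-26, 0), (0, 9)) = 27.5136
d((-26, 0), (23, 6)) = 49.366
d((-26, 0), (22, 15)) = 50.2892
d((-26, 0), (17, 8)) = 43.7379
d((-20, -27), (0, 9)) = 41.1825
d((-20, -27), (23, 6)) = 54.2033
d((-20, -27), (22, 15)) = 59.397
d((-20, -27), (17, 8)) = 50.9313
d((0, 9), (23, 6)) = 23.1948
d((0, 9), (22, 15)) = 22.8035
d((0, 9), (17, 8)) = 17.0294
d((23, 6), (22, 15)) = 9.0554
d((23, 6), (17, 8)) = 6.3246
d((22, 15), (17, 8)) = 8.6023

Closest pair: (17, 2) and (17, 8) with distance 6.0

The closest pair is (17, 2) and (17, 8) with Euclidean distance 6.0. For 7 points, brute-force pairwise comparison is shown above. For large n, the divide-and-conquer algorithm (sort by x, recurse on halves, check the dividing strip) achieves O(n log n).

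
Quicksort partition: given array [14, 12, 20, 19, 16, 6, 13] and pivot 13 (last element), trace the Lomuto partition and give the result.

Lomuto partition with pivot = 13:

Initial array: [14, 12, 20, 19, 16, 6, 13]

arr[0]=14 > 13: no swap
arr[1]=12 <= 13: swap with position 0, array becomes [12, 14, 20, 19, 16, 6, 13]
arr[2]=20 > 13: no swap
arr[3]=19 > 13: no swap
arr[4]=16 > 13: no swap
arr[5]=6 <= 13: swap with position 1, array becomes [12, 6, 20, 19, 16, 14, 13]

Place pivot at position 2: [12, 6, 13, 19, 16, 14, 20]
Pivot position: 2

After partitioning with pivot 13, the array becomes [12, 6, 13, 19, 16, 14, 20]. The pivot is placed at index 2. All elements to the left of the pivot are <= 13, and all elements to the right are > 13.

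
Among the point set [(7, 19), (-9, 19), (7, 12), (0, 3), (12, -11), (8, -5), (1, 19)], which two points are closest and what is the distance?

Computing all pairwise distances among 7 points:

d((7, 19), (-9, 19)) = 16.0
d((7, 19), (7, 12)) = 7.0
d((7, 19), (0, 3)) = 17.4642
d((7, 19), (12, -11)) = 30.4138
d((7, 19), (8, -5)) = 24.0208
d((7, 19), (1, 19)) = 6.0 <-- minimum
d((-9, 19), (7, 12)) = 17.4642
d((-9, 19), (0, 3)) = 18.3576
d((-9, 19), (12, -11)) = 36.6197
d((-9, 19), (8, -5)) = 29.4109
d((-9, 19), (1, 19)) = 10.0
d((7, 12), (0, 3)) = 11.4018
d((7, 12), (12, -11)) = 23.5372
d((7, 12), (8, -5)) = 17.0294
d((7, 12), (1, 19)) = 9.2195
d((0, 3), (12, -11)) = 18.4391
d((0, 3), (8, -5)) = 11.3137
d((0, 3), (1, 19)) = 16.0312
d((12, -11), (8, -5)) = 7.2111
d((12, -11), (1, 19)) = 31.9531
d((8, -5), (1, 19)) = 25.0

Closest pair: (7, 19) and (1, 19) with distance 6.0

The closest pair is (7, 19) and (1, 19) with Euclidean distance 6.0. For 7 points, brute-force pairwise comparison is shown above. For large n, the divide-and-conquer algorithm (sort by x, recurse on halves, check the dividing strip) achieves O(n log n).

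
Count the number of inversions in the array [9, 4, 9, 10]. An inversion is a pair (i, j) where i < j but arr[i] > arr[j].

Finding inversions in [9, 4, 9, 10]:

(0, 1): arr[0]=9 > arr[1]=4

Total inversions: 1

The array has 1 inversion(s): (0,1). Each pair (i,j) satisfies i < j and arr[i] > arr[j].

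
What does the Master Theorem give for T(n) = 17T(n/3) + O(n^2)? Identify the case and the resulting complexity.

Master Theorem for T(n) = 17T(n/3) + O(n^2):

a = 17, b = 3, c = 2
log_b(a) = log_3(17) = 2.5789

Case 1: c = 2 < log_3(17) = 2.5789
T(n) = O(n^(log_3 17))

For T(n) = 17T(n/3) + O(n^2): log_3(17) = 2.5789. This is Case 1 of the Master Theorem (c < log_b(a), work dominated by leaves), giving O(n^(log_3 17)).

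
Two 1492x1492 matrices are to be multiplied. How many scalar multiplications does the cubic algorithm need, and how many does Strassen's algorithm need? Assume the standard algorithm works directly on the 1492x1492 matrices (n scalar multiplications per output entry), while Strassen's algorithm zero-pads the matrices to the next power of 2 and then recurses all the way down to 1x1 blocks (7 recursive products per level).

Matrix multiplication for 1492x1492 matrices:

Strassen's algorithm requires power-of-2 dimensions. Pad 1492x1492 to 2048x2048 (next power of 2).

Standard algorithm: 1492^3 = 3321287488 multiplications
Strassen's algorithm: 7^(log2(2048)) = 7^11 = 1977326743 multiplications
Savings: 3321287488 - 1977326743 = 1343960745 multiplications

Standard: 3321287488 multiplications (1492^3). Strassen: 1977326743 multiplications (7^11, after padding to 2048x2048). Strassen reduces 8 recursive multiplications to 7 at each level.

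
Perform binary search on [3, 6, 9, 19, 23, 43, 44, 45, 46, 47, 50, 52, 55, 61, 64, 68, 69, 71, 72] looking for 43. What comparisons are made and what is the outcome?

Binary search for 43 in [3, 6, 9, 19, 23, 43, 44, 45, 46, 47, 50, 52, 55, 61, 64, 68, 69, 71, 72]:

lo=0, hi=18, mid=9, arr[mid]=47 -> 47 > 43, search left half
lo=0, hi=8, mid=4, arr[mid]=23 -> 23 < 43, search right half
lo=5, hi=8, mid=6, arr[mid]=44 -> 44 > 43, search left half
lo=5, hi=5, mid=5, arr[mid]=43 -> Found target at index 5!

Binary search finds 43 at index 5 after 4 comparisons. The search repeatedly halves the search space by comparing with the middle element.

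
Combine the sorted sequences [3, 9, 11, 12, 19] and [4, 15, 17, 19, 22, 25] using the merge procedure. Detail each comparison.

Merging process:

Compare 3 vs 4: take 3 from left. Merged: [3]
Compare 9 vs 4: take 4 from right. Merged: [3, 4]
Compare 9 vs 15: take 9 from left. Merged: [3, 4, 9]
Compare 11 vs 15: take 11 from left. Merged: [3, 4, 9, 11]
Compare 12 vs 15: take 12 from left. Merged: [3, 4, 9, 11, 12]
Compare 19 vs 15: take 15 from right. Merged: [3, 4, 9, 11, 12, 15]
Compare 19 vs 17: take 17 from right. Merged: [3, 4, 9, 11, 12, 15, 17]
Compare 19 vs 19: take 19 from left. Merged: [3, 4, 9, 11, 12, 15, 17, 19]
Append remaining from right: [19, 22, 25]. Merged: [3, 4, 9, 11, 12, 15, 17, 19, 19, 22, 25]

Final merged array: [3, 4, 9, 11, 12, 15, 17, 19, 19, 22, 25]
Total comparisons: 8

The merged array is [3, 4, 9, 11, 12, 15, 17, 19, 19, 22, 25], requiring 8 comparisons. The merge step runs in O(n) time where n is the total number of elements.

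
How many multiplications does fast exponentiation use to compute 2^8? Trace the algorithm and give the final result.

Computing 2^8 by squaring (build up from 2^1; each line after the first costs one multiplication):

2^1 = 2
2^2 = (2^1)^2 = 2^2 = 4
2^4 = (2^2)^2 = 4^2 = 16
2^8 = (2^4)^2 = 16^2 = 256

Result: 256
Multiplications needed: 3 (3 lines after 2^1)

2^8 = 256. Using exponentiation by squaring, this requires 3 multiplications. The key idea: if the exponent is even, square the half-power; if odd, multiply by the base once.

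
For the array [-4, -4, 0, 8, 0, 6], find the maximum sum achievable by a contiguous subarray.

Using Kadane's algorithm on [-4, -4, 0, 8, 0, 6]:

Scanning through the array:
Position 1 (value -4): max_ending_here = -4, max_so_far = -4
Position 2 (value 0): max_ending_here = 0, max_so_far = 0
Position 3 (value 8): max_ending_here = 8, max_so_far = 8
Position 4 (value 0): max_ending_here = 8, max_so_far = 8
Position 5 (value 6): max_ending_here = 14, max_so_far = 14

Maximum subarray: [0, 8, 0, 6]
Maximum sum: 14

The maximum subarray is [0, 8, 0, 6] with sum 14. This subarray runs from index 2 to index 5.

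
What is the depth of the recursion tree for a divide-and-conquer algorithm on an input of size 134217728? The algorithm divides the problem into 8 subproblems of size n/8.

For divide and conquer with division factor 8:

Problem sizes at each level:
Level 0: 134217728
Level 1: 16777216
Level 2: 2097152
Level 3: 262144
Level 4: 32768
Level 5: 4096
Level 6: 512
Level 7: 64
Level 8: 8
Level 9: 1

The root is level 0 and the size-1 base case is level 9 (the tree spans levels 0 through 9, i.e. 10 levels counting the root), so the depth is the number of divisions: log_8(134217728) = 9

The recursion tree depth is log_8(134217728) = 9. At each level, the problem size is divided by 8, so it takes 9 divisions to reduce to a base case of size 1. The algorithm makes 8 recursive calls at each level.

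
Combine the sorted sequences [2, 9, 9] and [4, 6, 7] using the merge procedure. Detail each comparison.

Merging process:

Compare 2 vs 4: take 2 from left. Merged: [2]
Compare 9 vs 4: take 4 from right. Merged: [2, 4]
Compare 9 vs 6: take 6 from right. Merged: [2, 4, 6]
Compare 9 vs 7: take 7 from right. Merged: [2, 4, 6, 7]
Append remaining from left: [9, 9]. Merged: [2, 4, 6, 7, 9, 9]

Final merged array: [2, 4, 6, 7, 9, 9]
Total comparisons: 4

The merged array is [2, 4, 6, 7, 9, 9], requiring 4 comparisons. The merge step runs in O(n) time where n is the total number of elements.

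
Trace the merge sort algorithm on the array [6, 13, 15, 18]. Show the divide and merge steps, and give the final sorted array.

Merge sort trace:

Split: [6, 13, 15, 18] -> [6, 13] and [15, 18]
  Split: [6, 13] -> [6] and [13]
  Merge: [6] + [13] -> [6, 13]
  Split: [15, 18] -> [15] and [18]
  Merge: [15] + [18] -> [15, 18]
Merge: [6, 13] + [15, 18] -> [6, 13, 15, 18]

Final sorted array: [6, 13, 15, 18]

The merge sort proceeds by recursively splitting the array and merging sorted halves.
After all merges, the sorted array is [6, 13, 15, 18].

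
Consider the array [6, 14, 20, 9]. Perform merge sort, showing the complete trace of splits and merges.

Merge sort trace:

Split: [6, 14, 20, 9] -> [6, 14] and [20, 9]
  Split: [6, 14] -> [6] and [14]
  Merge: [6] + [14] -> [6, 14]
  Split: [20, 9] -> [20] and [9]
  Merge: [20] + [9] -> [9, 20]
Merge: [6, 14] + [9, 20] -> [6, 9, 14, 20]

Final sorted array: [6, 9, 14, 20]

The merge sort proceeds by recursively splitting the array and merging sorted halves.
After all merges, the sorted array is [6, 9, 14, 20].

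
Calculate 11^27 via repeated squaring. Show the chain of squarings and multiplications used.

Computing 11^27 by squaring (build up from 11^1; each line after the first costs one multiplication):

11^1 = 11
11^2 = (11^1)^2 = 11^2 = 121
11^3 = 11 * 11^2 = 11 * 121 = 1331
11^6 = (11^3)^2 = 1331^2 = 1771561
11^12 = (11^6)^2 = 1771561^2 = 3138428376721
11^13 = 11 * 11^12 = 11 * 3138428376721 = 34522712143931
11^26 = (11^13)^2 = 34522712143931^2 = 1191817653772720942460132761
11^27 = 11 * 11^26 = 11 * 1191817653772720942460132761 = 13109994191499930367061460371

Result: 13109994191499930367061460371
Multiplications needed: 7 (7 lines after 11^1)

11^27 = 13109994191499930367061460371. Using exponentiation by squaring, this requires 7 multiplications. The key idea: if the exponent is even, square the half-power; if odd, multiply by the base once.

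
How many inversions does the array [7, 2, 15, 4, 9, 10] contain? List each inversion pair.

Finding inversions in [7, 2, 15, 4, 9, 10]:

(0, 1): arr[0]=7 > arr[1]=2
(0, 3): arr[0]=7 > arr[3]=4
(2, 3): arr[2]=15 > arr[3]=4
(2, 4): arr[2]=15 > arr[4]=9
(2, 5): arr[2]=15 > arr[5]=10

Total inversions: 5

The array has 5 inversion(s): (0,1), (0,3), (2,3), (2,4), (2,5). Each pair (i,j) satisfies i < j and arr[i] > arr[j].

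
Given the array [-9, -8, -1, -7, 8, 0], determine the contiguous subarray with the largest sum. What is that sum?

Using Kadane's algorithm on [-9, -8, -1, -7, 8, 0]:

Scanning through the array:
Position 1 (value -8): max_ending_here = -8, max_so_far = -8
Position 2 (value -1): max_ending_here = -1, max_so_far = -1
Position 3 (value -7): max_ending_here = -7, max_so_far = -1
Position 4 (value 8): max_ending_here = 8, max_so_far = 8
Position 5 (value 0): max_ending_here = 8, max_so_far = 8

Maximum subarray: [8]
Maximum sum: 8

The maximum subarray is [8] with sum 8. This subarray runs from index 4 to index 4.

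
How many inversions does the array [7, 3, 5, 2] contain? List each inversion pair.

Finding inversions in [7, 3, 5, 2]:

(0, 1): arr[0]=7 > arr[1]=3
(0, 2): arr[0]=7 > arr[2]=5
(0, 3): arr[0]=7 > arr[3]=2
(1, 3): arr[1]=3 > arr[3]=2
(2, 3): arr[2]=5 > arr[3]=2

Total inversions: 5

The array has 5 inversion(s): (0,1), (0,2), (0,3), (1,3), (2,3). Each pair (i,j) satisfies i < j and arr[i] > arr[j].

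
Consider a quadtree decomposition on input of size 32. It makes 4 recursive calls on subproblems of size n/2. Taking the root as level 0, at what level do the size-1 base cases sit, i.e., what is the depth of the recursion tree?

For divide and conquer with division factor 2:

Problem sizes at each level:
Level 0: 32
Level 1: 16
Level 2: 8
Level 3: 4
Level 4: 2
Level 5: 1

The root is level 0 and the size-1 base case is level 5 (the tree spans levels 0 through 5, i.e. 6 levels counting the root), so the depth is the number of divisions: log_2(32) = 5

The recursion tree depth is log_2(32) = 5. At each level, the problem size is divided by 2, so it takes 5 divisions to reduce to a base case of size 1. The algorithm makes 4 recursive calls at each level.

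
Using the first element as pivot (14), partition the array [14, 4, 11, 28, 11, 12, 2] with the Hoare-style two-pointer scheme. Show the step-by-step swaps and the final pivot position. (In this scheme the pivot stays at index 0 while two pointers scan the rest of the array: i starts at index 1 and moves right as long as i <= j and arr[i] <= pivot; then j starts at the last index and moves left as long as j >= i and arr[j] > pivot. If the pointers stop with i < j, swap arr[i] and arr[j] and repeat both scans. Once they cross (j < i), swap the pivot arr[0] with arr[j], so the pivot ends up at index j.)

Hoare-style two-pointer partition with pivot = 14:

Initial array: [14, 4, 11, 28, 11, 12, 2]

Pointers start at i = 1, j = 6.
i stops at index 3 (arr[3]=28 > 14), j stops at index 6 (arr[6]=2 <= 14): swap arr[3] and arr[6], array becomes [14, 4, 11, 2, 11, 12, 28]
i ends at 6, j ends at 5: the pointers have crossed (j < i), so scanning stops.

Swap pivot arr[0] with arr[5] to place pivot at position 5: [12, 4, 11, 2, 11, 14, 28]
Pivot position: 5

After partitioning with pivot 14, the array becomes [12, 4, 11, 2, 11, 14, 28]. The pivot is placed at index 5. All elements to the left of the pivot are <= 14, and all elements to the right are > 14.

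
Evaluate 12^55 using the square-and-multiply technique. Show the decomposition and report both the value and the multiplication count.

Computing 12^55 by squaring (build up from 12^1; each line after the first costs one multiplication):

12^1 = 12
12^2 = (12^1)^2 = 12^2 = 144
12^3 = 12 * 12^2 = 12 * 144 = 1728
12^6 = (12^3)^2 = 1728^2 = 2985984
12^12 = (12^6)^2 = 2985984^2 = 8916100448256
12^13 = 12 * 12^12 = 12 * 8916100448256 = 106993205379072
12^26 = (12^13)^2 = 106993205379072^2 = 11447545997288281555215581184
12^27 = 12 * 12^26 = 12 * 11447545997288281555215581184 = 137370551967459378662586974208
12^54 = (12^27)^2 = 137370551967459378662586974208^2 = 18870668547844457769972080826950345531368943638112857227264
12^55 = 12 * 12^54 = 12 * 18870668547844457769972080826950345531368943638112857227264 = 226448022574133493239664969923404146376427323657354286727168

Result: 226448022574133493239664969923404146376427323657354286727168
Multiplications needed: 9 (9 lines after 12^1)

12^55 = 226448022574133493239664969923404146376427323657354286727168. Using exponentiation by squaring, this requires 9 multiplications. The key idea: if the exponent is even, square the half-power; if odd, multiply by the base once.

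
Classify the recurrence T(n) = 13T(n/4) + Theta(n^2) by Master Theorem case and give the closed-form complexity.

Master Theorem for T(n) = 13T(n/4) + O(n^2):

a = 13, b = 4, c = 2
log_b(a) = log_4(13) = 1.8502

Case 3: c = 2 > log_4(13) = 1.8502
T(n) = O(n^2) = O(n^2)

For T(n) = 13T(n/4) + O(n^2): log_4(13) = 1.8502. This is Case 3 of the Master Theorem (c > log_b(a), work dominated by root), giving O(n^2).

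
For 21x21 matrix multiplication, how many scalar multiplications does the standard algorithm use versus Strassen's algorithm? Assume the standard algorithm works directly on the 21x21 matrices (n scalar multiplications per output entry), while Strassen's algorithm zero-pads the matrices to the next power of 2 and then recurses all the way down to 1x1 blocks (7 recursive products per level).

Matrix multiplication for 21x21 matrices:

Strassen's algorithm requires power-of-2 dimensions. Pad 21x21 to 32x32 (next power of 2).

Standard algorithm: 21^3 = 9261 multiplications
Strassen's algorithm: 7^(log2(32)) = 7^5 = 16807 multiplications
Difference: 9261 - 16807 = -7546 (Strassen uses MORE here due to padding overhead — for small or just-over-power-of-2 n, padding can outweigh the per-level savings)

Standard: 9261 multiplications (21^3). Strassen: 16807 multiplications (7^5, after padding to 32x32). Strassen reduces 8 recursive multiplications to 7 at each level.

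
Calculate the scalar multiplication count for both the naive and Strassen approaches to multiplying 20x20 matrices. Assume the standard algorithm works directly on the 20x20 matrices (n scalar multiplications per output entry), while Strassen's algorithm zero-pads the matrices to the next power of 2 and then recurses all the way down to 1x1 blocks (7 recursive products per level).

Matrix multiplication for 20x20 matrices:

Strassen's algorithm requires power-of-2 dimensions. Pad 20x20 to 32x32 (next power of 2).

Standard algorithm: 20^3 = 8000 multiplications
Strassen's algorithm: 7^(log2(32)) = 7^5 = 16807 multiplications
Difference: 8000 - 16807 = -8807 (Strassen uses MORE here due to padding overhead — for small or just-over-power-of-2 n, padding can outweigh the per-level savings)

Standard: 8000 multiplications (20^3). Strassen: 16807 multiplications (7^5, after padding to 32x32). Strassen reduces 8 recursive multiplications to 7 at each level.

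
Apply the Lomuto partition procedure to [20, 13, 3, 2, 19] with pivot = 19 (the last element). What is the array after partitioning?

Lomuto partition with pivot = 19:

Initial array: [20, 13, 3, 2, 19]

arr[0]=20 > 19: no swap
arr[1]=13 <= 19: swap with position 0, array becomes [13, 20, 3, 2, 19]
arr[2]=3 <= 19: swap with position 1, array becomes [13, 3, 20, 2, 19]
arr[3]=2 <= 19: swap with position 2, array becomes [13, 3, 2, 20, 19]

Place pivot at position 3: [13, 3, 2, 19, 20]
Pivot position: 3

After partitioning with pivot 19, the array becomes [13, 3, 2, 19, 20]. The pivot is placed at index 3. All elements to the left of the pivot are <= 19, and all elements to the right are > 19.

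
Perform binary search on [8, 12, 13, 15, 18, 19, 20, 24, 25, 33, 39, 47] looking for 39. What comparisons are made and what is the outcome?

Binary search for 39 in [8, 12, 13, 15, 18, 19, 20, 24, 25, 33, 39, 47]:

lo=0, hi=11, mid=5, arr[mid]=19 -> 19 < 39, search right half
lo=6, hi=11, mid=8, arr[mid]=25 -> 25 < 39, search right half
lo=9, hi=11, mid=10, arr[mid]=39 -> Found target at index 10!

Binary search finds 39 at index 10 after 3 comparisons. The search repeatedly halves the search space by comparing with the middle element.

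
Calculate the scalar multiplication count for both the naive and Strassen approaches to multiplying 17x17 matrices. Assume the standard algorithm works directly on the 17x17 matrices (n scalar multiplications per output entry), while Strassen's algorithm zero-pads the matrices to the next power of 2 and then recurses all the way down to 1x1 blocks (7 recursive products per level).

Matrix multiplication for 17x17 matrices:

Strassen's algorithm requires power-of-2 dimensions. Pad 17x17 to 32x32 (next power of 2).

Standard algorithm: 17^3 = 4913 multiplications
Strassen's algorithm: 7^(log2(32)) = 7^5 = 16807 multiplications
Difference: 4913 - 16807 = -11894 (Strassen uses MORE here due to padding overhead — for small or just-over-power-of-2 n, padding can outweigh the per-level savings)

Standard: 4913 multiplications (17^3). Strassen: 16807 multiplications (7^5, after padding to 32x32). Strassen reduces 8 recursive multiplications to 7 at each level.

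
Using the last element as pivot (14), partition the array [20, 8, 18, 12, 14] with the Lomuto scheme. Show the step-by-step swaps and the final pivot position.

Lomuto partition with pivot = 14:

Initial array: [20, 8, 18, 12, 14]

arr[0]=20 > 14: no swap
arr[1]=8 <= 14: swap with position 0, array becomes [8, 20, 18, 12, 14]
arr[2]=18 > 14: no swap
arr[3]=12 <= 14: swap with position 1, array becomes [8, 12, 18, 20, 14]

Place pivot at position 2: [8, 12, 14, 20, 18]
Pivot position: 2

After partitioning with pivot 14, the array becomes [8, 12, 14, 20, 18]. The pivot is placed at index 2. All elements to the left of the pivot are <= 14, and all elements to the right are > 14.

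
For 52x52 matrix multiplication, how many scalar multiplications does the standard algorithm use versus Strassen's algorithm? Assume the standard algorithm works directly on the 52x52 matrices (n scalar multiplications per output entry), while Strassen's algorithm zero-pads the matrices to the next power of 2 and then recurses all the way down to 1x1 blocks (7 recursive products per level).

Matrix multiplication for 52x52 matrices:

Strassen's algorithm requires power-of-2 dimensions. Pad 52x52 to 64x64 (next power of 2).

Standard algorithm: 52^3 = 140608 multiplications
Strassen's algorithm: 7^(log2(64)) = 7^6 = 117649 multiplications
Savings: 140608 - 117649 = 22959 multiplications

Standard: 140608 multiplications (52^3). Strassen: 117649 multiplications (7^6, after padding to 64x64). Strassen reduces 8 recursive multiplications to 7 at each level.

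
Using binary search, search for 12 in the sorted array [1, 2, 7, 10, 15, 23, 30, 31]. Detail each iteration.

Binary search for 12 in [1, 2, 7, 10, 15, 23, 30, 31]:

lo=0, hi=7, mid=3, arr[mid]=10 -> 10 < 12, search right half
lo=4, hi=7, mid=5, arr[mid]=23 -> 23 > 12, search left half
lo=4, hi=4, mid=4, arr[mid]=15 -> 15 > 12, search left half
lo=4 > hi=3, target 12 not found

Binary search determines that 12 is not in the array after 3 comparisons. The search space was exhausted without finding the target.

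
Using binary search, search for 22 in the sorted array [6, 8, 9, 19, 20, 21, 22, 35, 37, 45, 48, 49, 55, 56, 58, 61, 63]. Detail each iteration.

Binary search for 22 in [6, 8, 9, 19, 20, 21, 22, 35, 37, 45, 48, 49, 55, 56, 58, 61, 63]:

lo=0, hi=16, mid=8, arr[mid]=37 -> 37 > 22, search left half
lo=0, hi=7, mid=3, arr[mid]=19 -> 19 < 22, search right half
lo=4, hi=7, mid=5, arr[mid]=21 -> 21 < 22, search right half
lo=6, hi=7, mid=6, arr[mid]=22 -> Found target at index 6!

Binary search finds 22 at index 6 after 4 comparisons. The search repeatedly halves the search space by comparing with the middle element.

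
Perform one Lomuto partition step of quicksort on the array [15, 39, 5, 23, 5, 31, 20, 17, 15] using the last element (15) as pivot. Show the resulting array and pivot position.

Lomuto partition with pivot = 15:

Initial array: [15, 39, 5, 23, 5, 31, 20, 17, 15]

arr[0]=15 <= 15: swap with position 0, array becomes [15, 39, 5, 23, 5, 31, 20, 17, 15]
arr[1]=39 > 15: no swap
arr[2]=5 <= 15: swap with position 1, array becomes [15, 5, 39, 23, 5, 31, 20, 17, 15]
arr[3]=23 > 15: no swap
arr[4]=5 <= 15: swap with position 2, array becomes [15, 5, 5, 23, 39, 31, 20, 17, 15]
arr[5]=31 > 15: no swap
arr[6]=20 > 15: no swap
arr[7]=17 > 15: no swap

Place pivot at position 3: [15, 5, 5, 15, 39, 31, 20, 17, 23]
Pivot position: 3

After partitioning with pivot 15, the array becomes [15, 5, 5, 15, 39, 31, 20, 17, 23]. The pivot is placed at index 3. All elements to the left of the pivot are <= 15, and all elements to the right are > 15.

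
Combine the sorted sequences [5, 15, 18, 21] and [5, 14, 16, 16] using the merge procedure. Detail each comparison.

Merging process:

Compare 5 vs 5: take 5 from left. Merged: [5]
Compare 15 vs 5: take 5 from right. Merged: [5, 5]
Compare 15 vs 14: take 14 from right. Merged: [5, 5, 14]
Compare 15 vs 16: take 15 from left. Merged: [5, 5, 14, 15]
Compare 18 vs 16: take 16 from right. Merged: [5, 5, 14, 15, 16]
Compare 18 vs 16: take 16 from right. Merged: [5, 5, 14, 15, 16, 16]
Append remaining from left: [18, 21]. Merged: [5, 5, 14, 15, 16, 16, 18, 21]

Final merged array: [5, 5, 14, 15, 16, 16, 18, 21]
Total comparisons: 6

The merged array is [5, 5, 14, 15, 16, 16, 18, 21], requiring 6 comparisons. The merge step runs in O(n) time where n is the total number of elements.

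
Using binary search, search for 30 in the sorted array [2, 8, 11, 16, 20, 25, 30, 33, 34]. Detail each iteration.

Binary search for 30 in [2, 8, 11, 16, 20, 25, 30, 33, 34]:

lo=0, hi=8, mid=4, arr[mid]=20 -> 20 < 30, search right half
lo=5, hi=8, mid=6, arr[mid]=30 -> Found target at index 6!

Binary search finds 30 at index 6 after 2 comparisons. The search repeatedly halves the search space by comparing with the middle element.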